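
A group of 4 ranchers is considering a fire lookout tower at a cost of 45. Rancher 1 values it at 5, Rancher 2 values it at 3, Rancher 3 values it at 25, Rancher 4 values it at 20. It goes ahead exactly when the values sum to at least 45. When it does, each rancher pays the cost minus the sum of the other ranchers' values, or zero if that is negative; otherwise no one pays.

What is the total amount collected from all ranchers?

29

Total value 53 ≥ cost 45, so it is built.
Rancher 1: others sum to 48; max(0, 45 - 48) = 0.
Rancher 2: others sum to 50; max(0, 45 - 50) = 0.
Rancher 3: others sum to 28; max(0, 45 - 28) = 17.
Rancher 4: others sum to 33; max(0, 45 - 33) = 12.
Total collected = 0 + 0 + 17 + 12 = 29.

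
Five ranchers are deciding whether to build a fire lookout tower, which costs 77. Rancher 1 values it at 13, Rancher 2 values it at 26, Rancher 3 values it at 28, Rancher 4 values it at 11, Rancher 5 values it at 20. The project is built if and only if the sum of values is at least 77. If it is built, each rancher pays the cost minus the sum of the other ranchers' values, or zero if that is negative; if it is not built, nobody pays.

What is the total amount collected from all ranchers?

Total value 98 ≥ cost 77, so it is built.
Rancher 1: others sum to 85; max(0, 77 - 85) = 0.
Rancher 2: others sum to 72; max(0, 77 - 72) = 5.
Rancher 3: others sum to 70; max(0, 77 - 70) = 7.
Rancher 4: others sum to 87; max(0, 77 - 87) = 0.
Rancher 5: others sum to 78; max(0, 77 - 78) = 0.
Total collected = 0 + 5 + 7 + 0 + 0 = 12.

12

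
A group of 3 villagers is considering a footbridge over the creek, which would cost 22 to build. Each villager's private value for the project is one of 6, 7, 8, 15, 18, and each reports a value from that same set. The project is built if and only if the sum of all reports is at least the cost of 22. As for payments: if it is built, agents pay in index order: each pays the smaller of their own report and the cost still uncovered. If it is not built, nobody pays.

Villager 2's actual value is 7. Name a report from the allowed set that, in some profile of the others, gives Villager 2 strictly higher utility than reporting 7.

6

Suppose Villager 1 reports 6 and Villager 3 reports 15.
Report 7: project built, pays 7, utility 7 - 7 = 0.
Report 6: project built, pays 6, utility 7 - 6 = 1.
So reporting 6 beats truth here (1 > 0).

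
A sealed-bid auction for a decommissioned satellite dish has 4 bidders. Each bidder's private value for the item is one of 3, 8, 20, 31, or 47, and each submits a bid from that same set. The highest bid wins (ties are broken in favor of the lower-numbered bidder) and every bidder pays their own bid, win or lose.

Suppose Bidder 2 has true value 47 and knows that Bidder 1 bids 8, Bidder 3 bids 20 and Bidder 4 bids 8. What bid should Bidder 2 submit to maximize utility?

20

Bid 3: loses but pays 3, utility -3.
Bid 8: loses but pays 8, utility -8.
Bid 20: wins, pays 20, utility 47 - 20 = 27.
Bid 31: wins, pays 31, utility 47 - 31 = 16.
Bid 47: wins, pays 47, utility 47 - 47 = 0.
The best choice is 20 with utility 27.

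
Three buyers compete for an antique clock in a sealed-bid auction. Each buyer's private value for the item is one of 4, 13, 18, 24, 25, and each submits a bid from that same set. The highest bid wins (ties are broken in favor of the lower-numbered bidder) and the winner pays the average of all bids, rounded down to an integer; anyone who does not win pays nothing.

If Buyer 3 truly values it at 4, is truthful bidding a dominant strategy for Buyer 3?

Check each profile of the others' bids and compare truth against every alternative bid.
Others bid (4, 4): truth gives 0, best alternative gives -3.
Others bid (4, 13): truth gives 0, best alternative gives 0.
Others bid (4, 18): truth gives 0, best alternative gives 0.
Others bid (4, 24): truth gives 0, best alternative gives 0.
Others bid (4, 25): truth gives 0, best alternative gives 0.
Others bid (13, 4): truth gives 0, best alternative gives 0.
(Remaining 19 profiles checked similarly; truth is weakly best in each.)
In every case the truthful bid is at least as good as any alternative, so it is a dominant strategy.

Yes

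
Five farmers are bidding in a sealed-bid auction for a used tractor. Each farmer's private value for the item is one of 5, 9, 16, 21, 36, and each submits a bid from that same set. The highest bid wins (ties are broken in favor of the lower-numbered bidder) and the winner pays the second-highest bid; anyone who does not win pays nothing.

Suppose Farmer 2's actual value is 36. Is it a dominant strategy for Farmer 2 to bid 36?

Yes

Check each profile of the others' bids and compare truth against every alternative bid.
Others bid (21, 5, 5, 5): truth gives 15, best alternative gives 0.
Others bid (21, 5, 5, 9): truth gives 15, best alternative gives 0.
Others bid (21, 5, 5, 16): truth gives 15, best alternative gives 0.
Others bid (21, 5, 5, 21): truth gives 15, best alternative gives 0.
Others bid (21, 5, 9, 5): truth gives 15, best alternative gives 0.
Others bid (21, 5, 9, 9): truth gives 15, best alternative gives 0.
(Remaining 619 profiles checked similarly; truth is weakly best in each.)
In every case the truthful bid is at least as good as any alternative, so it is a dominant strategy.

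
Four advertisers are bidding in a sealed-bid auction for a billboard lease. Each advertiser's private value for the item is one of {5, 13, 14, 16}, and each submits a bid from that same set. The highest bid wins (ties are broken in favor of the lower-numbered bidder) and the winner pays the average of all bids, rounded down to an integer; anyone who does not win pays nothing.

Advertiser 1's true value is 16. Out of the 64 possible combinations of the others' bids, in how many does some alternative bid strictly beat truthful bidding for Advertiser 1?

Others bid (5, 5, 5): truth gives 9; bid 5 gives 11 > 9. Violating.
Others bid (5, 5, 14): truth gives 6; bid 14 gives 7 > 6. Violating.
Others bid (5, 13, 14): truth gives 4; bid 14 gives 5 > 4. Violating.
Others bid (5, 14, 5): truth gives 6; bid 14 gives 7 > 6. Violating.
Others bid (5, 5, 13): truth gives 7; no alternative beats it.
Others bid (5, 5, 16): truth gives 6; no alternative beats it.
(Checking all 64 profiles: 19 have a profitable deviation, 45 do not.)

19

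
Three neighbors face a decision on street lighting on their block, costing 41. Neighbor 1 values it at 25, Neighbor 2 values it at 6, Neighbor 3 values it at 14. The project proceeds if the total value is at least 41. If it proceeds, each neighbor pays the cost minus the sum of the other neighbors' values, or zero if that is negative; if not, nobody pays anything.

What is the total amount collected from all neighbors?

33

Total value 45 ≥ cost 41, so it is built.
Neighbor 1: others sum to 20; max(0, 41 - 20) = 21.
Neighbor 2: others sum to 39; max(0, 41 - 39) = 2.
Neighbor 3: others sum to 31; max(0, 41 - 31) = 10.
Total collected = 21 + 2 + 10 = 33.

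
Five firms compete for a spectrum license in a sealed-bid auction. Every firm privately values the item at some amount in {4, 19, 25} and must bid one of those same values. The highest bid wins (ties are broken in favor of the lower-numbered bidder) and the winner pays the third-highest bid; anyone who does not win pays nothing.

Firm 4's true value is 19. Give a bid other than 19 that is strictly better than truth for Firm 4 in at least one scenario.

25

Suppose Firm 1 bids 4, Firm 2 bids 4, Firm 3 bids 4 and Firm 5 bids 25.
Bid 19: loses, pays 0, utility 0.
Bid 25: wins, pays 4, utility 19 - 4 = 15.
So bidding 25 beats truth here (15 > 0).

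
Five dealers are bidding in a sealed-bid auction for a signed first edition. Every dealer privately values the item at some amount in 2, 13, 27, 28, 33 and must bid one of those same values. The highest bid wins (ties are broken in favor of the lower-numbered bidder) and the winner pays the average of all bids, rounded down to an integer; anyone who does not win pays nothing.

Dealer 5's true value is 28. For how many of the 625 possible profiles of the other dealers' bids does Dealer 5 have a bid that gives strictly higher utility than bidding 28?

Others bid (2, 2, 2, 2): truth gives 21; bid 13 gives 24 > 21. Violating.
Others bid (2, 2, 2, 28): truth gives 0; bid 33 gives 15 > 0. Violating.
Others bid (2, 2, 13, 28): truth gives 0; bid 33 gives 13 > 0. Violating.
Others bid (2, 2, 27, 28): truth gives 0; bid 33 gives 10 > 0. Violating.
Others bid (2, 2, 2, 13): truth gives 19; no alternative beats it.
Others bid (2, 2, 2, 27): truth gives 16; no alternative beats it.
(Checking all 625 profiles: 162 have a profitable deviation, 463 do not.)

162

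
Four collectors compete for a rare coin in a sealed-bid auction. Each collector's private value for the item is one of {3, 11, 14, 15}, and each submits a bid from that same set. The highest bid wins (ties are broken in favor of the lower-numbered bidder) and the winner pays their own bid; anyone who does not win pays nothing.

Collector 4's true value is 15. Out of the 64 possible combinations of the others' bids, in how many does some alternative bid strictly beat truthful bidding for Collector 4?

8

Others bid (3, 3, 3): truth gives 0; bid 11 gives 4 > 0. Violating.
Others bid (3, 3, 11): truth gives 0; bid 14 gives 1 > 0. Violating.
Others bid (3, 11, 3): truth gives 0; bid 14 gives 1 > 0. Violating.
Others bid (3, 11, 11): truth gives 0; bid 14 gives 1 > 0. Violating.
Others bid (3, 3, 14): truth gives 0; no alternative beats it.
Others bid (3, 3, 15): truth gives 0; no alternative beats it.
(Checking all 64 profiles: 8 have a profitable deviation, 56 do not.)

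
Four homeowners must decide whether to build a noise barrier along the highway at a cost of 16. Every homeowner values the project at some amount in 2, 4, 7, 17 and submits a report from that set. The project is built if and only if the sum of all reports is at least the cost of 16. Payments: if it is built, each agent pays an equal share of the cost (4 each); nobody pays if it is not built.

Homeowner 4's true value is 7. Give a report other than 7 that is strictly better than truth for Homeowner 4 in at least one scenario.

Suppose Homeowner 1 reports 2, Homeowner 2 reports 2 and Homeowner 3 reports 2.
Report 7: project not built, utility 0.
Report 17: project built, pays 4, utility 7 - 4 = 3.
So reporting 17 beats truth here (3 > 0).

17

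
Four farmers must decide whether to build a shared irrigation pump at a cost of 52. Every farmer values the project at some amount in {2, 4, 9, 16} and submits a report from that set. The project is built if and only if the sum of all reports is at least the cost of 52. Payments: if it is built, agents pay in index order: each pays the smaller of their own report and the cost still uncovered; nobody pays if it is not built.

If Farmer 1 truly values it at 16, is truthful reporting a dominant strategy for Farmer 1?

Consider the case where Farmer 2 reports 16, Farmer 3 reports 16 and Farmer 4 reports 16.
Truthful report 16: project built, pays 16, utility 16 - 16 = 0.
Report 4 instead: project built, pays 4, utility 16 - 4 = 12.
Since 12 > 0, reporting 4 is strictly better here, so truthful reporting is not dominant.

No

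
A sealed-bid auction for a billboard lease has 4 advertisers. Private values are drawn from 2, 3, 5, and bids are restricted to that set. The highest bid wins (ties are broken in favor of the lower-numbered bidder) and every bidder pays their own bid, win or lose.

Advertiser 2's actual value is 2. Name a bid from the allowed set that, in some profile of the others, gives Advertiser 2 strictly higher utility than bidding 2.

3

Suppose Advertiser 1 bids 2, Advertiser 3 bids 2 and Advertiser 4 bids 2.
Bid 2: loses but pays 2, utility -2.
Bid 3: wins, pays 3, utility 2 - 3 = -1.
So bidding 3 beats truth here (-1 > -2).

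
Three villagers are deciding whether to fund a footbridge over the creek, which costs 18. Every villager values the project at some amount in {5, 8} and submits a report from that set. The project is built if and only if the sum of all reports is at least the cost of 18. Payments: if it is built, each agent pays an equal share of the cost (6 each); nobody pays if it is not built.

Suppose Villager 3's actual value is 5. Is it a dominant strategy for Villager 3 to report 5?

Yes

Check each profile of the others' reports and compare truth against every alternative report.
Others report (5, 5): truth gives 0, best alternative gives -1.
Others report (5, 8): truth gives -1, best alternative gives -1.
Others report (8, 5): truth gives -1, best alternative gives -1.
Others report (8, 8): truth gives -1, best alternative gives -1.
In every case the truthful report is at least as good as any alternative, so it is a dominant strategy.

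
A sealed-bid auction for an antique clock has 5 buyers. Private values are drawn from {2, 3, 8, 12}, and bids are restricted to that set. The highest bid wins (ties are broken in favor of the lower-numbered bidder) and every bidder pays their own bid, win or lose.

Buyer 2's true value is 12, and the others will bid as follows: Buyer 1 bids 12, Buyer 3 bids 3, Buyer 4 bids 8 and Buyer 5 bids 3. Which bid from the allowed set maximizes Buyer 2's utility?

2

Bid 2: loses but pays 2, utility -2.
Bid 3: loses but pays 3, utility -3.
Bid 8: loses but pays 8, utility -8.
Bid 12: loses but pays 12, utility -12.
The best choice is 2 with utility -2.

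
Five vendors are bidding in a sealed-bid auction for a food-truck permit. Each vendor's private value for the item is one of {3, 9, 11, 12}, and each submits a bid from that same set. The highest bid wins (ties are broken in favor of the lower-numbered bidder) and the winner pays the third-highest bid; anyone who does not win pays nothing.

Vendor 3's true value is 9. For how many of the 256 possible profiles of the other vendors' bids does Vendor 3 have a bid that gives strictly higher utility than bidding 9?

Others bid (3, 3, 3, 11): truth gives 0; bid 11 gives 6 > 0. Violating.
Others bid (3, 3, 3, 12): truth gives 0; bid 12 gives 6 > 0. Violating.
Others bid (3, 3, 11, 3): truth gives 0; bid 11 gives 6 > 0. Violating.
Others bid (3, 3, 12, 3): truth gives 0; bid 12 gives 6 > 0. Violating.
Others bid (3, 3, 3, 3): truth gives 6; no alternative beats it.
Others bid (3, 3, 3, 9): truth gives 6; no alternative beats it.
(Checking all 256 profiles: 8 have a profitable deviation, 248 do not.)

8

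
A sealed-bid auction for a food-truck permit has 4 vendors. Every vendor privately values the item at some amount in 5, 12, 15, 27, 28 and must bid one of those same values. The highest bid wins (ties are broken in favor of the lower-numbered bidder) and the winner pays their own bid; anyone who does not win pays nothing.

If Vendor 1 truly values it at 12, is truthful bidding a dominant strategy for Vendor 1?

Consider the case where Vendor 2 bids 5, Vendor 3 bids 5 and Vendor 4 bids 5.
Truthful bid 12: wins, pays 12, utility 12 - 12 = 0.
Bid 5 instead: wins, pays 5, utility 12 - 5 = 7.
Since 7 > 0, bidding 5 is strictly better here, so truthful bidding is not dominant.

No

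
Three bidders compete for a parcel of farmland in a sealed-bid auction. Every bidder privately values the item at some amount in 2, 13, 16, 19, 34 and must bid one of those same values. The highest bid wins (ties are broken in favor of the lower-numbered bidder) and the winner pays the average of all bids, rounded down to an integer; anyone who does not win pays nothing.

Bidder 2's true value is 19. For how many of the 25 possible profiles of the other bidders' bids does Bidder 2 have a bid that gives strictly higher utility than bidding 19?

Others bid (2, 2): truth gives 12; bid 13 gives 14 > 12. Violating.
Others bid (2, 13): truth gives 8; bid 13 gives 10 > 8. Violating.
Others bid (2, 16): truth gives 7; bid 16 gives 8 > 7. Violating.
Others bid (13, 2): truth gives 8; bid 16 gives 9 > 8. Violating.
Others bid (2, 19): truth gives 6; no alternative beats it.
Others bid (2, 34): truth gives 0; no alternative beats it.
(Checking all 25 profiles: 7 have a profitable deviation, 18 do not.)

7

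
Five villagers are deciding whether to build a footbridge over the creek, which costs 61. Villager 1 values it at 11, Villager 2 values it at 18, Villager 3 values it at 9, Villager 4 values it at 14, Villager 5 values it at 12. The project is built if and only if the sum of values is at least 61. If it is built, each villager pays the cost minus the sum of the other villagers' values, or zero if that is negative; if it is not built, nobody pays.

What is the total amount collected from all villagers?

49

Total value 64 ≥ cost 61, so it is built.
Villager 1: others sum to 53; max(0, 61 - 53) = 8.
Villager 2: others sum to 46; max(0, 61 - 46) = 15.
Villager 3: others sum to 55; max(0, 61 - 55) = 6.
Villager 4: others sum to 50; max(0, 61 - 50) = 11.
Villager 5: others sum to 52; max(0, 61 - 52) = 9.
Total collected = 8 + 15 + 6 + 11 + 9 = 49.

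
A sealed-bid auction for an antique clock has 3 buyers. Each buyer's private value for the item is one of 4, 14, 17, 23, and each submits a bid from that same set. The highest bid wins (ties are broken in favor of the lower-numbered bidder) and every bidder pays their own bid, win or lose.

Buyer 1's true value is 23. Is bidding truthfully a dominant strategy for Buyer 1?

No

Consider the case where Buyer 2 bids 4 and Buyer 3 bids 4.
Truthful bid 23: wins, pays 23, utility 23 - 23 = 0.
Bid 4 instead: wins, pays 4, utility 23 - 4 = 19.
Since 19 > 0, bidding 4 is strictly better here, so truthful bidding is not dominant.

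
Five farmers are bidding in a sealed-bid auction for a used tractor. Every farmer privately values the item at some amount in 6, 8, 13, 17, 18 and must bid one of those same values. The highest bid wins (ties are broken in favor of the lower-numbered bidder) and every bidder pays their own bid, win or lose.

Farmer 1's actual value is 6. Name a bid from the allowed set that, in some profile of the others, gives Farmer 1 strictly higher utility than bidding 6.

Suppose Farmer 2 bids 6, Farmer 3 bids 6, Farmer 4 bids 6 and Farmer 5 bids 8.
Bid 6: loses but pays 6, utility -6.
Bid 8: wins, pays 8, utility 6 - 8 = -2.
So bidding 8 beats truth here (-2 > -6).

8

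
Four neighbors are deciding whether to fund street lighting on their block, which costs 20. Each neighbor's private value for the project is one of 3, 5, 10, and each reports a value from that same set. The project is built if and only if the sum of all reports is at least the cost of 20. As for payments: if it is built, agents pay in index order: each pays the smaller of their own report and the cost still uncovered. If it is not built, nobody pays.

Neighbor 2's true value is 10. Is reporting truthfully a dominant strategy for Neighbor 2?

No

Consider the case where Neighbor 1 reports 3, Neighbor 3 reports 3 and Neighbor 4 reports 10.
Truthful report 10: project built, pays 10, utility 10 - 10 = 0.
Report 5 instead: project built, pays 5, utility 10 - 5 = 5.
Since 5 > 0, reporting 5 is strictly better here, so truthful reporting is not dominant.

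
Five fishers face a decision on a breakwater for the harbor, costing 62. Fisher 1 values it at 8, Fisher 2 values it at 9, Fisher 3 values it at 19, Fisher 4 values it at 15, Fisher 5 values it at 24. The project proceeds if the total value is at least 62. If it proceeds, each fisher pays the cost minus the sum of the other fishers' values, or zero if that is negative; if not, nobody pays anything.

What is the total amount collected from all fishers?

19

Total value 75 ≥ cost 62, so it is built.
Fisher 1: others sum to 67; max(0, 62 - 67) = 0.
Fisher 2: others sum to 66; max(0, 62 - 66) = 0.
Fisher 3: others sum to 56; max(0, 62 - 56) = 6.
Fisher 4: others sum to 60; max(0, 62 - 60) = 2.
Fisher 5: others sum to 51; max(0, 62 - 51) = 11.
Total collected = 0 + 0 + 6 + 2 + 11 = 19.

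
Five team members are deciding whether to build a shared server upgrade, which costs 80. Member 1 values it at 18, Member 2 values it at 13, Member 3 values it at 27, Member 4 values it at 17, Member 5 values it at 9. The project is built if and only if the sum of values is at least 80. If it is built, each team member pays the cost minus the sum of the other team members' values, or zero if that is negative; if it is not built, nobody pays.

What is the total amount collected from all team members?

Total value 84 ≥ cost 80, so it is built.
Member 1: others sum to 66; max(0, 80 - 66) = 14.
Member 2: others sum to 71; max(0, 80 - 71) = 9.
Member 3: others sum to 57; max(0, 80 - 57) = 23.
Member 4: others sum to 67; max(0, 80 - 67) = 13.
Member 5: others sum to 75; max(0, 80 - 75) = 5.
Total collected = 14 + 9 + 23 + 13 + 5 = 64.

64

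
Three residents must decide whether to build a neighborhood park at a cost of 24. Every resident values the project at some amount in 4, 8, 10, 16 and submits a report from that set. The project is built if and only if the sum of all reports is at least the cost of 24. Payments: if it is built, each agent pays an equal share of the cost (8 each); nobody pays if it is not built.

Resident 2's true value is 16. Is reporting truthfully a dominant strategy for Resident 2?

Check each profile of the others' reports and compare truth against every alternative report.
Others report (4, 4): truth gives 8, best alternative gives 0.
Others report (4, 8): truth gives 8, best alternative gives 0.
Others report (8, 4): truth gives 8, best alternative gives 0.
Others report (4, 10): truth gives 8, best alternative gives 8.
Others report (4, 16): truth gives 8, best alternative gives 8.
Others report (8, 8): truth gives 8, best alternative gives 8.
(Remaining 10 profiles checked similarly; truth is weakly best in each.)
In every case the truthful report is at least as good as any alternative, so it is a dominant strategy.

Yes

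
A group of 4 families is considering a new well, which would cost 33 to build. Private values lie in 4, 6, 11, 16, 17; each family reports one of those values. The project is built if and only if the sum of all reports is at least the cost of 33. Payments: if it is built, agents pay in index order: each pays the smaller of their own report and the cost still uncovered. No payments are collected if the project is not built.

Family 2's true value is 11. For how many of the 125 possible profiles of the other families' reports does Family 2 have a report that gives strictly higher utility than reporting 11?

Others report (4, 6, 17): truth gives 0; report 6 gives 5 > 0. Violating.
Others report (4, 11, 16): truth gives 0; report 4 gives 7 > 0. Violating.
Others report (4, 11, 17): truth gives 0; report 4 gives 7 > 0. Violating.
Others report (4, 16, 11): truth gives 0; report 4 gives 7 > 0. Violating.
Others report (4, 4, 4): truth gives 0; no alternative beats it.
Others report (4, 4, 6): truth gives 0; no alternative beats it.
(Checking all 125 profiles: 90 have a profitable deviation, 35 do not.)

90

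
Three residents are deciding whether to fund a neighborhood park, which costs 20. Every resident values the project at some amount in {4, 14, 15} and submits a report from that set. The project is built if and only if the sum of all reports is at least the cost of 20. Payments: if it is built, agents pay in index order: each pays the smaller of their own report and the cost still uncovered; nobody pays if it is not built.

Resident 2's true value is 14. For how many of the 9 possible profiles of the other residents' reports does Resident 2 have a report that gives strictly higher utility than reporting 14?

8

Others report (4, 14): truth gives 0; report 4 gives 10 > 0. Violating.
Others report (4, 15): truth gives 0; report 4 gives 10 > 0. Violating.
Others report (14, 4): truth gives 8; report 4 gives 10 > 8. Violating.
Others report (14, 14): truth gives 8; report 4 gives 10 > 8. Violating.
Others report (4, 4): truth gives 0; no alternative beats it.
(Checking all 9 profiles: 8 have a profitable deviation, 1 does not.)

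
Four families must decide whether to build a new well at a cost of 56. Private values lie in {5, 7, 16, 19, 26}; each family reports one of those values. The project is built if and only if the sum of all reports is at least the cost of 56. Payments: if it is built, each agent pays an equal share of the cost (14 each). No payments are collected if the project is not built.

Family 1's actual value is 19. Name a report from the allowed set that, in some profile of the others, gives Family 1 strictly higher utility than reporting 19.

Suppose Family 2 reports 5, Family 3 reports 5 and Family 4 reports 26.
Report 19: project not built, utility 0.
Report 26: project built, pays 14, utility 19 - 14 = 5.
So reporting 26 beats truth here (5 > 0).

26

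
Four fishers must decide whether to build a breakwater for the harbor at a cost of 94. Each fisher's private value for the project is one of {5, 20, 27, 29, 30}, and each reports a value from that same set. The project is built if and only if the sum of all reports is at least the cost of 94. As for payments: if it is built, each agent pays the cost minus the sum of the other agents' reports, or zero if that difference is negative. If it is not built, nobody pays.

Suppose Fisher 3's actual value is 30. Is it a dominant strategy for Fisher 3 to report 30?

Yes

Check each profile of the others' reports and compare truth against every alternative report.
Others report (30, 30, 30): truth gives 26, best alternative gives 26.
Others report (29, 30, 30): truth gives 25, best alternative gives 25.
Others report (30, 29, 30): truth gives 25, best alternative gives 25.
Others report (30, 30, 29): truth gives 25, best alternative gives 25.
Others report (29, 29, 30): truth gives 24, best alternative gives 24.
Others report (29, 30, 29): truth gives 24, best alternative gives 24.
(Remaining 119 profiles checked similarly; truth is weakly best in each.)
In every case the truthful report is at least as good as any alternative, so it is a dominant strategy.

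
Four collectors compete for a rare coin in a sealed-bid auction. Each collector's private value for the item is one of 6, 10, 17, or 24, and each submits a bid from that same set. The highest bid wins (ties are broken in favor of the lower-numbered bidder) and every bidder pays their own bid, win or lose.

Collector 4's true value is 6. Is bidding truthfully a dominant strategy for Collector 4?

Consider the case where Collector 1 bids 6, Collector 2 bids 6 and Collector 3 bids 6.
Truthful bid 6: loses but pays 6, utility -6.
Bid 10 instead: wins, pays 10, utility 6 - 10 = -4.
Since -4 > -6, bidding 10 is strictly better here, so truthful bidding is not dominant.

No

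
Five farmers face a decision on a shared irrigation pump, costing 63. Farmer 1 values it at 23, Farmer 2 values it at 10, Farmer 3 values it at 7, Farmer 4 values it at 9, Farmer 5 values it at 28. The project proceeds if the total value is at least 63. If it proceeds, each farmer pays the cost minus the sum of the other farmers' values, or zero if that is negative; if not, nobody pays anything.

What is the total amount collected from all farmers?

23

Total value 77 ≥ cost 63, so it is built.
Farmer 1: others sum to 54; max(0, 63 - 54) = 9.
Farmer 2: others sum to 67; max(0, 63 - 67) = 0.
Farmer 3: others sum to 70; max(0, 63 - 70) = 0.
Farmer 4: others sum to 68; max(0, 63 - 68) = 0.
Farmer 5: others sum to 49; max(0, 63 - 49) = 14.
Total collected = 9 + 0 + 0 + 0 + 14 = 23.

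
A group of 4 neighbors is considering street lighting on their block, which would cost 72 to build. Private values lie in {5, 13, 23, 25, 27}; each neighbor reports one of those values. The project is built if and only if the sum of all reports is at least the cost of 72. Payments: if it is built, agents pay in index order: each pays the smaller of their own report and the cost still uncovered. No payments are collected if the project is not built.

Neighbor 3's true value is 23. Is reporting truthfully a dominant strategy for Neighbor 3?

Consider the case where Neighbor 1 reports 5, Neighbor 2 reports 27 and Neighbor 4 reports 27.
Truthful report 23: project built, pays 23, utility 23 - 23 = 0.
Report 13 instead: project built, pays 13, utility 23 - 13 = 10.
Since 10 > 0, reporting 13 is strictly better here, so truthful reporting is not dominant.

No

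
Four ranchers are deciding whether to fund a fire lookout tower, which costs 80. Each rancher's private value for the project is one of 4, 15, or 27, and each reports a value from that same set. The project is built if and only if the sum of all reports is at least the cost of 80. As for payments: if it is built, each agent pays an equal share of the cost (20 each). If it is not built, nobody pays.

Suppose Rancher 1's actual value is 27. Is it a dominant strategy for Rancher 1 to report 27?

Yes

Check each profile of the others' reports and compare truth against every alternative report.
Others report (4, 27, 27): truth gives 7, best alternative gives 0.
Others report (15, 15, 27): truth gives 7, best alternative gives 0.
Others report (15, 27, 15): truth gives 7, best alternative gives 0.
Others report (27, 4, 27): truth gives 7, best alternative gives 0.
Others report (27, 15, 15): truth gives 7, best alternative gives 0.
Others report (27, 27, 4): truth gives 7, best alternative gives 0.
(Remaining 21 profiles checked similarly; truth is weakly best in each.)
In every case the truthful report is at least as good as any alternative, so it is a dominant strategy.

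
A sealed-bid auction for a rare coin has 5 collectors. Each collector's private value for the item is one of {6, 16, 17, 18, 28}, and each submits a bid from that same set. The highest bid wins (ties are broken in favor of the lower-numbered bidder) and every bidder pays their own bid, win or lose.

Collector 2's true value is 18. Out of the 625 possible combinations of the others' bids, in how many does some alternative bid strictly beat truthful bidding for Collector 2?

487

Others bid (6, 6, 6, 6): truth gives 0; bid 16 gives 2 > 0. Violating.
Others bid (6, 6, 6, 16): truth gives 0; bid 16 gives 2 > 0. Violating.
Others bid (6, 6, 6, 17): truth gives 0; bid 17 gives 1 > 0. Violating.
Others bid (6, 6, 6, 28): truth gives -18; bid 6 gives -6 > -18. Violating.
Others bid (6, 6, 6, 18): truth gives 0; no alternative beats it.
Others bid (6, 6, 16, 18): truth gives 0; no alternative beats it.
(Checking all 625 profiles: 487 have a profitable deviation, 138 do not.)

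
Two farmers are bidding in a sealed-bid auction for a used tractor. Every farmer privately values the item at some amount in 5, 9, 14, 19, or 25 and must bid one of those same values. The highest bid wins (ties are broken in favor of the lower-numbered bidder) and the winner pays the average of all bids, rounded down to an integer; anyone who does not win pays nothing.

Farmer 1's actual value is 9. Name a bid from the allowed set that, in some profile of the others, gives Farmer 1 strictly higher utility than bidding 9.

Suppose Farmer 2 bids 5.
Bid 9: wins, pays 7, utility 9 - 7 = 2.
Bid 5: wins, pays 5, utility 9 - 5 = 4.
So bidding 5 beats truth here (4 > 2).

5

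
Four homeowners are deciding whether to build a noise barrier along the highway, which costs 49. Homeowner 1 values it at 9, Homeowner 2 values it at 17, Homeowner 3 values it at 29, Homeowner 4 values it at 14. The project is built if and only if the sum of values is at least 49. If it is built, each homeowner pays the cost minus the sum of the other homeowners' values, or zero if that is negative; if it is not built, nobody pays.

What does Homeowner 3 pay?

9

Total value 69 ≥ cost 49, so the project is built.
The other homeowners' values sum to 40.
Cost minus that sum is 49 - 40 = 9.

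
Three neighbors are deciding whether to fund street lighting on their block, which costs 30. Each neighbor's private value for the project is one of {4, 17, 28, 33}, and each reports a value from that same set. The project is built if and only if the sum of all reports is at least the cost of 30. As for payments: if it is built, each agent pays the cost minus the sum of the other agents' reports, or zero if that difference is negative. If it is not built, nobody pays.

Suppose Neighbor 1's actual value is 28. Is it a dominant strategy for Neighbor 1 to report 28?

Yes

Check each profile of the others' reports and compare truth against every alternative report.
Others report (4, 28): truth gives 28, best alternative gives 28.
Others report (4, 33): truth gives 28, best alternative gives 28.
Others report (17, 17): truth gives 28, best alternative gives 28.
Others report (17, 28): truth gives 28, best alternative gives 28.
Others report (17, 33): truth gives 28, best alternative gives 28.
Others report (28, 4): truth gives 28, best alternative gives 28.
(Remaining 10 profiles checked similarly; truth is weakly best in each.)
In every case the truthful report is at least as good as any alternative, so it is a dominant strategy.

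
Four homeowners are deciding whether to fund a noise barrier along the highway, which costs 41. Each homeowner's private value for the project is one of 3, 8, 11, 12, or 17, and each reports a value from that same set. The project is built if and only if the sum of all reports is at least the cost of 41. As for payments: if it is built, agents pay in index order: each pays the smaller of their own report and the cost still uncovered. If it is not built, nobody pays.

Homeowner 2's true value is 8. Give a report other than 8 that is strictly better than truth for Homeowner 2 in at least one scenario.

3

Suppose Homeowner 1 reports 8, Homeowner 3 reports 17 and Homeowner 4 reports 17.
Report 8: project built, pays 8, utility 8 - 8 = 0.
Report 3: project built, pays 3, utility 8 - 3 = 5.
So reporting 3 beats truth here (5 > 0).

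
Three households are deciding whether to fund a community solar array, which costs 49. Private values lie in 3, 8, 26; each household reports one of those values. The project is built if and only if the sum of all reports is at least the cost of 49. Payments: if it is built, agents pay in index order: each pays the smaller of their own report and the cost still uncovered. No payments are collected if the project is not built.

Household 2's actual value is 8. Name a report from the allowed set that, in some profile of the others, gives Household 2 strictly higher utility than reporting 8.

Suppose Household 1 reports 26 and Household 3 reports 26.
Report 8: project built, pays 8, utility 8 - 8 = 0.
Report 3: project built, pays 3, utility 8 - 3 = 5.
So reporting 3 beats truth here (5 > 0).

3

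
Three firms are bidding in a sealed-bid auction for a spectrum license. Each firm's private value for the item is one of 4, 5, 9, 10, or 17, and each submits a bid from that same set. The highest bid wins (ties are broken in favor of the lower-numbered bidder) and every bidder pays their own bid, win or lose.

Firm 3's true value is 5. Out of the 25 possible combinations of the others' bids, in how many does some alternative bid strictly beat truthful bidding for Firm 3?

Others bid (4, 5): truth gives -5; bid 4 gives -4 > -5. Violating.
Others bid (4, 9): truth gives -5; bid 4 gives -4 > -5. Violating.
Others bid (4, 10): truth gives -5; bid 4 gives -4 > -5. Violating.
Others bid (4, 17): truth gives -5; bid 4 gives -4 > -5. Violating.
Others bid (4, 4): truth gives 0; no alternative beats it.
(Checking all 25 profiles: 24 have a profitable deviation, 1 does not.)

24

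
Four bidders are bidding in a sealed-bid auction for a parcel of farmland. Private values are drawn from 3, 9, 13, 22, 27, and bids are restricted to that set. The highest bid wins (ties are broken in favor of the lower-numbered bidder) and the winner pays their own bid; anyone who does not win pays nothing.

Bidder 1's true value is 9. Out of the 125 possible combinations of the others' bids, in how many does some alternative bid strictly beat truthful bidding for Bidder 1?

Others bid (3, 3, 3): truth gives 0; bid 3 gives 6 > 0. Violating.
Others bid (3, 3, 9): truth gives 0; no alternative beats it.
Others bid (3, 3, 13): truth gives 0; no alternative beats it.
(Checking all 125 profiles: 1 has a profitable deviation, 124 do not.)

1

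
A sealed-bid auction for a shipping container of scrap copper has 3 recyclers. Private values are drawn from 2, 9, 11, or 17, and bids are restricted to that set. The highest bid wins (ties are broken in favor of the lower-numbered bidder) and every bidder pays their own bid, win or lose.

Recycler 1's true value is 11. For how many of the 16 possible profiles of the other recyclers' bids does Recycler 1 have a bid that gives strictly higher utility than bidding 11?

11

Others bid (2, 2): truth gives 0; bid 2 gives 9 > 0. Violating.
Others bid (2, 9): truth gives 0; bid 9 gives 2 > 0. Violating.
Others bid (2, 17): truth gives -11; bid 2 gives -2 > -11. Violating.
Others bid (9, 2): truth gives 0; bid 9 gives 2 > 0. Violating.
Others bid (2, 11): truth gives 0; no alternative beats it.
Others bid (9, 11): truth gives 0; no alternative beats it.
(Checking all 16 profiles: 11 have a profitable deviation, 5 do not.)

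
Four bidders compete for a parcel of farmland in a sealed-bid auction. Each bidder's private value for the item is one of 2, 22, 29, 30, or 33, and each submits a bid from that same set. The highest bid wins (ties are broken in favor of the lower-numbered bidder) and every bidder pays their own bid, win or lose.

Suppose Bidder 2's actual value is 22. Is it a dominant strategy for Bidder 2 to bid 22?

No

Consider the case where Bidder 1 bids 2, Bidder 3 bids 2 and Bidder 4 bids 29.
Truthful bid 22: loses but pays 22, utility -22.
Bid 2 instead: loses but pays 2, utility -2.
Since -2 > -22, bidding 2 is strictly better here, so truthful bidding is not dominant.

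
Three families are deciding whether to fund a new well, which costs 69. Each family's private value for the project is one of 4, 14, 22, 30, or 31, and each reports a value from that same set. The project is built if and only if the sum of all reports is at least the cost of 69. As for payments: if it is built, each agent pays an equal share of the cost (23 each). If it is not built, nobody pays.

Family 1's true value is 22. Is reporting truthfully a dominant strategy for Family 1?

Consider the case where Family 2 reports 22 and Family 3 reports 30.
Truthful report 22: project built, pays 23, utility 22 - 23 = -1.
Report 4 instead: project not built, utility 0.
Since 0 > -1, reporting 4 is strictly better here, so truthful reporting is not dominant.

No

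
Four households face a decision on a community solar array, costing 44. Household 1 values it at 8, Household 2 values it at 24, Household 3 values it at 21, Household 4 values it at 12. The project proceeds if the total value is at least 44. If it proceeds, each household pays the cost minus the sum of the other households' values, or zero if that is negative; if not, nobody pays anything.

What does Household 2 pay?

Total value 65 ≥ cost 44, so the project is built.
The other households' values sum to 41.
Cost minus that sum is 44 - 41 = 3.

3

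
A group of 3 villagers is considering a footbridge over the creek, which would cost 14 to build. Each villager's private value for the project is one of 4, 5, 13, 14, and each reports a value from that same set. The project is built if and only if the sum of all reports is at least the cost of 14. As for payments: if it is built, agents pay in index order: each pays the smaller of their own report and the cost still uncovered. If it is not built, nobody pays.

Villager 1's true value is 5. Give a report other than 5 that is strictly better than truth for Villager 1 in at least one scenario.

Suppose Villager 2 reports 4 and Villager 3 reports 13.
Report 5: project built, pays 5, utility 5 - 5 = 0.
Report 4: project built, pays 4, utility 5 - 4 = 1.
So reporting 4 beats truth here (1 > 0).

4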